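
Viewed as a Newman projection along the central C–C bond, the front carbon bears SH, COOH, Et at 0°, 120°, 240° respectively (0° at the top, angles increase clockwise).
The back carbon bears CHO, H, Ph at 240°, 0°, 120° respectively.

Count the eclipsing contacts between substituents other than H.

Non-H eclipsing pairs: COOH(120°)/Ph(120°); Et(240°)/CHO(240°) — 2 interactions.

2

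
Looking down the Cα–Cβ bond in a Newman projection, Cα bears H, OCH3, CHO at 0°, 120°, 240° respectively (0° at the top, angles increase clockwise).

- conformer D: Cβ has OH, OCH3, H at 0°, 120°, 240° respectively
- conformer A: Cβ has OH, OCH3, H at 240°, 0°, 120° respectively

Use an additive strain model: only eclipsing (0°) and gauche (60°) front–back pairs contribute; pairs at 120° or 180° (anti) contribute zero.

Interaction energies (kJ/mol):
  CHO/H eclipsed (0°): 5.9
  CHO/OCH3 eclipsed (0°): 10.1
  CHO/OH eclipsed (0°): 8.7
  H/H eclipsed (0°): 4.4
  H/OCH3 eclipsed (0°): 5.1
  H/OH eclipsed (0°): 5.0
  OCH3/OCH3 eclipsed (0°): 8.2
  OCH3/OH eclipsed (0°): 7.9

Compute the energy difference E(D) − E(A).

D (eclipsed): H–OH eclipsed, OCH3–OCH3 eclipsed, CHO–H eclipsed; 5.0 + 8.2 + 5.9 = 19.1 kJ/mol.
A (eclipsed): H–OCH3 eclipsed, OCH3–H eclipsed, CHO–OH eclipsed; 5.1 + 5.1 + 8.7 = 18.9 kJ/mol.
E(D) − E(A) = 19.1 − 18.9 = +0.2 kJ/mol.

+0.2 kJ/mol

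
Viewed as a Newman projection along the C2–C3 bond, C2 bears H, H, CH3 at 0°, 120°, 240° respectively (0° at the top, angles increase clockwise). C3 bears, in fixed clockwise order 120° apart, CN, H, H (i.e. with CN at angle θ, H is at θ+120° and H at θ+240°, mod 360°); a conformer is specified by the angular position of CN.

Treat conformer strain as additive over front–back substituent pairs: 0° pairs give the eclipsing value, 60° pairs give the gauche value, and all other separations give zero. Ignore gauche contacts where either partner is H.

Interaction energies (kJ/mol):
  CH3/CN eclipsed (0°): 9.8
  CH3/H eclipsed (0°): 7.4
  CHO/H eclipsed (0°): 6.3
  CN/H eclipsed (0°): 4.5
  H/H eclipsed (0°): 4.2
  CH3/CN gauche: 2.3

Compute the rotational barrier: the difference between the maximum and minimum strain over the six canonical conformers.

CN at 0° is eclipsed. H at 0° is eclipsed with CN at 0° (4.5); H at 120° is eclipsed with H at 120° (4.2); CH3 at 240° is eclipsed with H at 240° (7.4). Total 16.1 kJ/mol.
CN at 60° (staggered): no non-H gauche contacts → 0.0 kJ/mol.
CN at 120° is eclipsed. H at 0° is eclipsed with H at 0° (4.2); H at 120° is eclipsed with CN at 120° (4.5); CH3 at 240° is eclipsed with H at 240° (7.4). Total 16.1 kJ/mol.
CN at 180° is staggered. CH3 at 240° is gauche with CN at 180° (2.3). Total 2.3 kJ/mol.
CN at 240° is eclipsed. H at 0° is eclipsed with H at 0° (4.2); H at 120° is eclipsed with H at 120° (4.2); CH3 at 240° is eclipsed with CN at 240° (9.8). Total 18.2 kJ/mol.
CN at 300° is staggered. CH3 at 240° is gauche with CN at 300° (2.3). Total 2.3 kJ/mol.
Max at 240° (18.2 kJ/mol), min at 60° (0.0 kJ/mol); barrier = 18.2 kJ/mol.

18.2 kJ/mol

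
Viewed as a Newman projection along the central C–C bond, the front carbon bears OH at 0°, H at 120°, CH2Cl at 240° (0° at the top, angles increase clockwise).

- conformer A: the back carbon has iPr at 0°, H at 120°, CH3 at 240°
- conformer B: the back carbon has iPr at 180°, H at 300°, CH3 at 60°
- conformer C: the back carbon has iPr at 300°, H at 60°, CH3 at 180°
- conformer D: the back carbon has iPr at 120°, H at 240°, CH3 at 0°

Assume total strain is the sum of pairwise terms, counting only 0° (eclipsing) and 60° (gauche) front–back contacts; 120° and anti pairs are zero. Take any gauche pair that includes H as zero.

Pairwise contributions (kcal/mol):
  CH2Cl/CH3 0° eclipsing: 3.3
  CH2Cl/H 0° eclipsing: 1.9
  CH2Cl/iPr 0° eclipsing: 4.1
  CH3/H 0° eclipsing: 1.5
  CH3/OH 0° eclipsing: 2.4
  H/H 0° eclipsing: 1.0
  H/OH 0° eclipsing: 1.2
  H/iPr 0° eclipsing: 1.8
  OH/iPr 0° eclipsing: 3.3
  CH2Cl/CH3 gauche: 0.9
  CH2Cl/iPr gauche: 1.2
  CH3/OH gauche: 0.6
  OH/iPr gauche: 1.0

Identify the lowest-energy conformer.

A (eclipsed): OH–iPr eclipsed, H–H eclipsed, CH2Cl–CH3 eclipsed; 3.3 + 1.0 + 3.3 = 7.6 kcal/mol.
B (staggered): OH–CH3 gauche, CH2Cl–iPr gauche; 0.6 + 1.2 = 1.8 kcal/mol.
C (staggered): OH–iPr gauche, CH2Cl–iPr gauche, CH2Cl–CH3 gauche; 1.0 + 1.2 + 0.9 = 3.1 kcal/mol.
D (eclipsed): OH–CH3 eclipsed, H–iPr eclipsed, CH2Cl–H eclipsed; 2.4 + 1.8 + 1.9 = 6.1 kcal/mol.
B has the lowest total (1.8 kcal/mol).

B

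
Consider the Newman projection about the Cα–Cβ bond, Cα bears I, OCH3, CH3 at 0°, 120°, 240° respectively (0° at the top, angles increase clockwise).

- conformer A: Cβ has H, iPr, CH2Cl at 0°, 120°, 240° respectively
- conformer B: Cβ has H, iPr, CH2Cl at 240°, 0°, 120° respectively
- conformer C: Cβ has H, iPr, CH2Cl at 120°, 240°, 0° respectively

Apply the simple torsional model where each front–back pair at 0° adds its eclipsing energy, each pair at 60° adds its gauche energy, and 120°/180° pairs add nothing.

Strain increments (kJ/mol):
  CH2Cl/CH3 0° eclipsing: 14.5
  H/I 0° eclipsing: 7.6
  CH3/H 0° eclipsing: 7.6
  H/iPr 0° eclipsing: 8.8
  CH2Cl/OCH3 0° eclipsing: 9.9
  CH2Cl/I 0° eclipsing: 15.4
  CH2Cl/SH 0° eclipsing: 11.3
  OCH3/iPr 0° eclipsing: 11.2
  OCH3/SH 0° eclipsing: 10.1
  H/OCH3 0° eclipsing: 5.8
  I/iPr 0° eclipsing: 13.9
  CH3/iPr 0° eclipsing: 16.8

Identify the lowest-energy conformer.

B

A (eclipsed): I–H eclipsed, OCH3–iPr eclipsed, CH3–CH2Cl eclipsed; 7.6 + 11.2 + 14.5 = 33.3 kJ/mol.
B (eclipsed): I–iPr eclipsed, OCH3–CH2Cl eclipsed, CH3–H eclipsed; 13.9 + 9.9 + 7.6 = 31.4 kJ/mol.
C (eclipsed): I–CH2Cl eclipsed, OCH3–H eclipsed, CH3–iPr eclipsed; 15.4 + 5.8 + 16.8 = 38.0 kJ/mol.
B has the lowest total (31.4 kJ/mol).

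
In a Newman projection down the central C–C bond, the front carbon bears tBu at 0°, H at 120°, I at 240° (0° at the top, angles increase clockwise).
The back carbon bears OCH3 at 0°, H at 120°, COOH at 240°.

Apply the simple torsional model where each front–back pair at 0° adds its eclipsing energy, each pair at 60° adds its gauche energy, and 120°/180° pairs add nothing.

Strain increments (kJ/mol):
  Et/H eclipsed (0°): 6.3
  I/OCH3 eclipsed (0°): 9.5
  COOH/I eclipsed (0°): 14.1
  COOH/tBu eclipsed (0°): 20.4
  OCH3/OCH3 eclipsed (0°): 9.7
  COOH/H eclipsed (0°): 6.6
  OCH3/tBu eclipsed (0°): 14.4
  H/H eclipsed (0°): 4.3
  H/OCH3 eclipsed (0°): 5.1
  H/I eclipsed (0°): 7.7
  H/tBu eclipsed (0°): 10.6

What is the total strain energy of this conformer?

32.8 kJ/mol

This conformer (eclipsed): tBu(0°)/OCH3(0°) eclipsed 14.4; H(120°)/H(120°) eclipsed 4.3; I(240°)/COOH(240°) eclipsed 14.1 → 32.8 kJ/mol.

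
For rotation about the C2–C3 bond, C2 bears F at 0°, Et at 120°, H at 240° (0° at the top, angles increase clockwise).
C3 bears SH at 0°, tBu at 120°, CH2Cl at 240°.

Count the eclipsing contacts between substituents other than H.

2

Non-H eclipsing pairs: F(0°)/SH(0°); Et(120°)/tBu(120°) — 2 interactions.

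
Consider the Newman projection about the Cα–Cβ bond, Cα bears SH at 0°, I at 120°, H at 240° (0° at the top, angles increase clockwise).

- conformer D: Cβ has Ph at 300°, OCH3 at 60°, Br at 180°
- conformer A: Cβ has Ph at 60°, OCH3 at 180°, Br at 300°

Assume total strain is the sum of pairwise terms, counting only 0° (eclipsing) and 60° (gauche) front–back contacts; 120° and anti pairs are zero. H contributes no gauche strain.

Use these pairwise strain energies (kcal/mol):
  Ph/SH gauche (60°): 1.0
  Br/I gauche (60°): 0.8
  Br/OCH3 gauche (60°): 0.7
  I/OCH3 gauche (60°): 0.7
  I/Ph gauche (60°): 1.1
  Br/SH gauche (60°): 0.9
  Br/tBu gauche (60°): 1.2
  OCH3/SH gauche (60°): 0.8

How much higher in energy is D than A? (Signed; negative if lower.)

D (staggered): SH(0°)/Ph(300°) gauche 1.0; SH(0°)/OCH3(60°) gauche 0.8; I(120°)/OCH3(60°) gauche 0.7; I(120°)/Br(180°) gauche 0.8 → 3.3 kcal/mol.
A (staggered): SH(0°)/Ph(60°) gauche 1.0; SH(0°)/Br(300°) gauche 0.9; I(120°)/Ph(60°) gauche 1.1; I(120°)/OCH3(180°) gauche 0.7 → 3.7 kcal/mol.
E(D) − E(A) = 3.3 − 3.7 = -0.4 kcal/mol.

-0.4 kcal/mol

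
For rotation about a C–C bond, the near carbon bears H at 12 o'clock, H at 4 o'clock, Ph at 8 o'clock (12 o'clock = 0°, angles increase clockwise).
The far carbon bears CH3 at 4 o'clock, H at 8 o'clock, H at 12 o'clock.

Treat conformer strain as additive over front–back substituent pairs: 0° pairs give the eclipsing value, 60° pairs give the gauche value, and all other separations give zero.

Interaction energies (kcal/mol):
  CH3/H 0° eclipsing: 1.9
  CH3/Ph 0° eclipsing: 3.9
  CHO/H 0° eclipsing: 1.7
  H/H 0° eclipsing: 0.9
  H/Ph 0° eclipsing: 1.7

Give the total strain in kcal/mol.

4.5 kcal/mol

This conformer (eclipsed): H(0°)/H(0°) eclipsed 0.9; H(120°)/CH3(120°) eclipsed 1.9; Ph(240°)/H(240°) eclipsed 1.7 → 4.5 kcal/mol.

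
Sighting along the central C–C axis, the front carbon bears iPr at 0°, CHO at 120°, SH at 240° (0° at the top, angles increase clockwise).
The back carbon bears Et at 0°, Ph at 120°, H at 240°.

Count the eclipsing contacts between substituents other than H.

Non-H eclipsing pairs: iPr(0°)/Et(0°); CHO(120°)/Ph(120°) — 2 interactions.

2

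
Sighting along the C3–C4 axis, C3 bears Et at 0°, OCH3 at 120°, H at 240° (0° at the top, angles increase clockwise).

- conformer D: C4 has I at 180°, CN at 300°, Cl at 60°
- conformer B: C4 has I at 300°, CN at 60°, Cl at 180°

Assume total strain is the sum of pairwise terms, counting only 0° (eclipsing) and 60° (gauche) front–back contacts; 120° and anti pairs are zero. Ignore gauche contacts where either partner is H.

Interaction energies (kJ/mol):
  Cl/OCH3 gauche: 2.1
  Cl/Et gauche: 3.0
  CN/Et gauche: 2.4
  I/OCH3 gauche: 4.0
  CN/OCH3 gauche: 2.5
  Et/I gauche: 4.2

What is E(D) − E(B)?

D is staggered. Et at 0° is gauche with CN at 300° (2.4); Et at 0° is gauche with Cl at 60° (3.0); OCH3 at 120° is gauche with I at 180° (4.0); OCH3 at 120° is gauche with Cl at 60° (2.1). Total 11.5 kJ/mol.
B is staggered. Et at 0° is gauche with I at 300° (4.2); Et at 0° is gauche with CN at 60° (2.4); OCH3 at 120° is gauche with CN at 60° (2.5); OCH3 at 120° is gauche with Cl at 180° (2.1). Total 11.2 kJ/mol.
E(D) − E(B) = 11.5 − 11.2 = +0.3 kJ/mol.

+0.3 kJ/mol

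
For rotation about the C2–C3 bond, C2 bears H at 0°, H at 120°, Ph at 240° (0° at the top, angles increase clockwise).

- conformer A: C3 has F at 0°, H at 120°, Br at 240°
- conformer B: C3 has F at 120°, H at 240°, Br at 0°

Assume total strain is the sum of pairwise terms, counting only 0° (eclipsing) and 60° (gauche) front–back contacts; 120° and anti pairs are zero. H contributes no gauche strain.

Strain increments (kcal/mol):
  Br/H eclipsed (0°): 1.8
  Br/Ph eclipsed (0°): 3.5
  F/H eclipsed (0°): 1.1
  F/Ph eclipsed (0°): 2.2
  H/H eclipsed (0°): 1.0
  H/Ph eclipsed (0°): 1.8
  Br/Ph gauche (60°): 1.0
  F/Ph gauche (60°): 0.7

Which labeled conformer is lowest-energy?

B

A is eclipsed. H at 0° is eclipsed with F at 0° (1.1); H at 120° is eclipsed with H at 120° (1.0); Ph at 240° is eclipsed with Br at 240° (3.5). Total 5.6 kcal/mol.
B is eclipsed. H at 0° is eclipsed with Br at 0° (1.8); H at 120° is eclipsed with F at 120° (1.1); Ph at 240° is eclipsed with H at 240° (1.8). Total 4.7 kcal/mol.
B has the lowest total (4.7 kcal/mol).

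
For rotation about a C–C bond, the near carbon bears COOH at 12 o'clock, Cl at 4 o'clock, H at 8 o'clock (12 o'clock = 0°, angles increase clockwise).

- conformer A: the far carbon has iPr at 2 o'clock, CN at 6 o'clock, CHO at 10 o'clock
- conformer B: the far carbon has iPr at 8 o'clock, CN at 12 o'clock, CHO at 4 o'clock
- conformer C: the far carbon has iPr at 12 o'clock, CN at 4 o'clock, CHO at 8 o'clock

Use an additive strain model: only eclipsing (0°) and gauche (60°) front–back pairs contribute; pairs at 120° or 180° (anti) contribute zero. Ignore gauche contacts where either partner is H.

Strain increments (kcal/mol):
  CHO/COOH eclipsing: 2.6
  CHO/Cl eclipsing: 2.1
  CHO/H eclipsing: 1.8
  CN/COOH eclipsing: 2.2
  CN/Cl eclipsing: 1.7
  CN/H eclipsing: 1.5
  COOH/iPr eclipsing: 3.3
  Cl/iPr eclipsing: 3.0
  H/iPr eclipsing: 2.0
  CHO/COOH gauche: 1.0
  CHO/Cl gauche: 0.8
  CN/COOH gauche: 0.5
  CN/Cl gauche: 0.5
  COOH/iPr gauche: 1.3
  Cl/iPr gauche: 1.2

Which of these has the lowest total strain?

A (staggered): COOH(0°)/iPr(60°) gauche 1.3; COOH(0°)/CHO(300°) gauche 1.0; Cl(120°)/iPr(60°) gauche 1.2; Cl(120°)/CN(180°) gauche 0.5 → 4.0 kcal/mol.
B (eclipsed): COOH(0°)/CN(0°) eclipsed 2.2; Cl(120°)/CHO(120°) eclipsed 2.1; H(240°)/iPr(240°) eclipsed 2.0 → 6.3 kcal/mol.
C (eclipsed): COOH(0°)/iPr(0°) eclipsed 3.3; Cl(120°)/CN(120°) eclipsed 1.7; H(240°)/CHO(240°) eclipsed 1.8 → 6.8 kcal/mol.
A has the lowest total (4.0 kcal/mol).

A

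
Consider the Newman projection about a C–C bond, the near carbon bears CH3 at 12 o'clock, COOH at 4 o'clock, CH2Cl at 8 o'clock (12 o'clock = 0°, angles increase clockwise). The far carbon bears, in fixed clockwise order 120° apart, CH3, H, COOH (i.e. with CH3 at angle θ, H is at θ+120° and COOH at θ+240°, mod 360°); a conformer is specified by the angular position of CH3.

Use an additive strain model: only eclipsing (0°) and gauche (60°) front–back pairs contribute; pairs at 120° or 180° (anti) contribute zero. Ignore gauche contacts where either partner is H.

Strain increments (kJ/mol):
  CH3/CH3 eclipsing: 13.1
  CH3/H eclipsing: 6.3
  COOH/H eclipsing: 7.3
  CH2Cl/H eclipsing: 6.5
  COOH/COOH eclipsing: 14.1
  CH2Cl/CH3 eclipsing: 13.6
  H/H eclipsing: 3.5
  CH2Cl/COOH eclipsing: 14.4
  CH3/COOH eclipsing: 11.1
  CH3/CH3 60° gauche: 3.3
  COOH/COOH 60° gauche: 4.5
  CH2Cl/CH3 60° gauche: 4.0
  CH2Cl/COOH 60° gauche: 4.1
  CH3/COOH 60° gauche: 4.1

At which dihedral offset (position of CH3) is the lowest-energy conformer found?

CH3 at 0° is eclipsed. CH3 at 0° is eclipsed with CH3 at 0° (13.1); COOH at 120° is eclipsed with H at 120° (7.3); CH2Cl at 240° is eclipsed with COOH at 240° (14.4). Total 34.8 kJ/mol.
CH3 at 60° is staggered. CH3 at 0° is gauche with CH3 at 60° (3.3); CH3 at 0° is gauche with COOH at 300° (4.1); COOH at 120° is gauche with CH3 at 60° (4.1); CH2Cl at 240° is gauche with COOH at 300° (4.1). Total 15.6 kJ/mol.
CH3 at 120° is eclipsed. CH3 at 0° is eclipsed with COOH at 0° (11.1); COOH at 120° is eclipsed with CH3 at 120° (11.1); CH2Cl at 240° is eclipsed with H at 240° (6.5). Total 28.7 kJ/mol.
CH3 at 180° is staggered. CH3 at 0° is gauche with COOH at 60° (4.1); COOH at 120° is gauche with CH3 at 180° (4.1); COOH at 120° is gauche with COOH at 60° (4.5); CH2Cl at 240° is gauche with CH3 at 180° (4.0). Total 16.7 kJ/mol.
CH3 at 240° is eclipsed. CH3 at 0° is eclipsed with H at 0° (6.3); COOH at 120° is eclipsed with COOH at 120° (14.1); CH2Cl at 240° is eclipsed with CH3 at 240° (13.6). Total 34.0 kJ/mol.
CH3 at 300° is staggered. CH3 at 0° is gauche with CH3 at 300° (3.3); COOH at 120° is gauche with COOH at 180° (4.5); CH2Cl at 240° is gauche with CH3 at 300° (4.0); CH2Cl at 240° is gauche with COOH at 180° (4.1). Total 15.9 kJ/mol.
The minimum (15.6 kJ/mol) occurs with CH3 at 60°.

60°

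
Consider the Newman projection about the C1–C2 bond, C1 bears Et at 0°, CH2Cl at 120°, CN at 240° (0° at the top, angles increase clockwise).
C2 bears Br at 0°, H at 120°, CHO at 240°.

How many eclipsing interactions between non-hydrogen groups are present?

Non-H eclipsing pairs: Et(0°)/Br(0°); CN(240°)/CHO(240°) — 2 interactions.

2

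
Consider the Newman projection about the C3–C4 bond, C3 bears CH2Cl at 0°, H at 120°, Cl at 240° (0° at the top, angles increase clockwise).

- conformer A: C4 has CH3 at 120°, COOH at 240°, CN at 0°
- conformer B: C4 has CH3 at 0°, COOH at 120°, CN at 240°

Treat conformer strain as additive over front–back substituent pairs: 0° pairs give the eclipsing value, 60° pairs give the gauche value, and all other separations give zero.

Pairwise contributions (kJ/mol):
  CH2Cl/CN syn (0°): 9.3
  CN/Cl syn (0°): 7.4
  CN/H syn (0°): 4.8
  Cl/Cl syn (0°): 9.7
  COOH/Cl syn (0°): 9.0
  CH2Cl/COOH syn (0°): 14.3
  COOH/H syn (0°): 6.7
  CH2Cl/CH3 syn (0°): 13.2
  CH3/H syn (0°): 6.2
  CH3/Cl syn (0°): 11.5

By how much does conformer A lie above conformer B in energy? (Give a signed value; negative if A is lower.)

-2.8 kJ/mol

A is eclipsed. CH2Cl at 0° is eclipsed with CN at 0° (9.3); H at 120° is eclipsed with CH3 at 120° (6.2); Cl at 240° is eclipsed with COOH at 240° (9.0). Total 24.5 kJ/mol.
B is eclipsed. CH2Cl at 0° is eclipsed with CH3 at 0° (13.2); H at 120° is eclipsed with COOH at 120° (6.7); Cl at 240° is eclipsed with CN at 240° (7.4). Total 27.3 kJ/mol.
E(A) − E(B) = 24.5 − 27.3 = -2.8 kJ/mol.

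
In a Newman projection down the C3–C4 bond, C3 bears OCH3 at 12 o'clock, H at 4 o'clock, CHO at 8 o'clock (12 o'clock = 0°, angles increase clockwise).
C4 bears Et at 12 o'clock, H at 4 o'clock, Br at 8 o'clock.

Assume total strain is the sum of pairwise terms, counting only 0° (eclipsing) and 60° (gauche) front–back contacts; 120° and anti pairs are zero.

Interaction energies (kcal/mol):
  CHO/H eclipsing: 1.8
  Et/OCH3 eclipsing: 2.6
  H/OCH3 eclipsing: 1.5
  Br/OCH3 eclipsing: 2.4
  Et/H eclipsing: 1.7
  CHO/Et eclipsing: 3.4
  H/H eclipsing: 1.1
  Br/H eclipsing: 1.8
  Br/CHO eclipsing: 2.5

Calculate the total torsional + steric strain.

This conformer (eclipsed): OCH3(0°)/Et(0°) eclipsed 2.6; H(120°)/H(120°) eclipsed 1.1; CHO(240°)/Br(240°) eclipsed 2.5 → 6.2 kcal/mol.

6.2 kcal/mol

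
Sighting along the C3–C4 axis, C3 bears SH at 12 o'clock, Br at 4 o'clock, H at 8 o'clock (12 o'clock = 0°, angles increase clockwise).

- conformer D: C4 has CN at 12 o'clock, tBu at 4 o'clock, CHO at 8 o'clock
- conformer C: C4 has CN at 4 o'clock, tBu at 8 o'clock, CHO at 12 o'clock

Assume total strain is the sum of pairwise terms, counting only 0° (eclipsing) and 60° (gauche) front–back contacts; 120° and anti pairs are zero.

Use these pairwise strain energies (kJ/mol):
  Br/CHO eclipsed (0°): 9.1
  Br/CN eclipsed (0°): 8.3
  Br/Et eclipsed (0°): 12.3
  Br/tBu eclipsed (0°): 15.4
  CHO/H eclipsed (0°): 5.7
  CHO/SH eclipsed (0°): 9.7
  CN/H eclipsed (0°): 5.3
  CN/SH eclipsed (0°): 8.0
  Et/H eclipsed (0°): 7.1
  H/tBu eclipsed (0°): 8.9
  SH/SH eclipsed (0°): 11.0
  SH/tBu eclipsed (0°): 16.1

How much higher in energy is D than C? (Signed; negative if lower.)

D is eclipsed. SH at 0° is eclipsed with CN at 0° (8.0); Br at 120° is eclipsed with tBu at 120° (15.4); H at 240° is eclipsed with CHO at 240° (5.7). Total 29.1 kJ/mol.
C is eclipsed. SH at 0° is eclipsed with CHO at 0° (9.7); Br at 120° is eclipsed with CN at 120° (8.3); H at 240° is eclipsed with tBu at 240° (8.9). Total 26.9 kJ/mol.
E(D) − E(C) = 29.1 − 26.9 = +2.2 kJ/mol.

+2.2 kJ/mol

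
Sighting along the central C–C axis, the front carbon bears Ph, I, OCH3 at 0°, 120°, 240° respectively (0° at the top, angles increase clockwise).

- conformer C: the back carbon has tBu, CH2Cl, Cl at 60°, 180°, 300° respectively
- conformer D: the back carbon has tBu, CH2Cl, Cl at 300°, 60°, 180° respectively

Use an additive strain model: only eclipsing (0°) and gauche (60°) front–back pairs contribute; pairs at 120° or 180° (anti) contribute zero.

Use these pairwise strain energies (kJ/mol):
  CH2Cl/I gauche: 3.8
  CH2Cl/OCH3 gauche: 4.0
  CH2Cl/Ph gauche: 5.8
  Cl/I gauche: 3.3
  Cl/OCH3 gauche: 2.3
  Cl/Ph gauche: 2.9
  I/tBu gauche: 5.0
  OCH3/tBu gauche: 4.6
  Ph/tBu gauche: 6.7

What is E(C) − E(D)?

C is staggered. Ph at 0° is gauche with tBu at 60° (6.7); Ph at 0° is gauche with Cl at 300° (2.9); I at 120° is gauche with tBu at 60° (5.0); I at 120° is gauche with CH2Cl at 180° (3.8); OCH3 at 240° is gauche with CH2Cl at 180° (4.0); OCH3 at 240° is gauche with Cl at 300° (2.3). Total 24.7 kJ/mol.
D is staggered. Ph at 0° is gauche with tBu at 300° (6.7); Ph at 0° is gauche with CH2Cl at 60° (5.8); I at 120° is gauche with CH2Cl at 60° (3.8); I at 120° is gauche with Cl at 180° (3.3); OCH3 at 240° is gauche with tBu at 300° (4.6); OCH3 at 240° is gauche with Cl at 180° (2.3). Total 26.5 kJ/mol.
E(C) − E(D) = 24.7 − 26.5 = -1.8 kJ/mol.

-1.8 kJ/mol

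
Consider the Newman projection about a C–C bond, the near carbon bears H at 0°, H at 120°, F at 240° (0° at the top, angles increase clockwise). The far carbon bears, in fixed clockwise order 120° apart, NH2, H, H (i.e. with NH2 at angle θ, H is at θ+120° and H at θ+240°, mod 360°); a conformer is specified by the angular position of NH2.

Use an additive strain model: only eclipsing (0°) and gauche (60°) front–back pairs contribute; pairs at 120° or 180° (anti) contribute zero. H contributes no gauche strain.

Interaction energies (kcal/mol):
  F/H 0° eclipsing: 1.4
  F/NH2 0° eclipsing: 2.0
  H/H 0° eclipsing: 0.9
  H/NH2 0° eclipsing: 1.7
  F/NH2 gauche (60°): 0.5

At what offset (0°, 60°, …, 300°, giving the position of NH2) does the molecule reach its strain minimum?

NH2 at 0° (eclipsed): H(0°)/NH2(0°) eclipsed 1.7; H(120°)/H(120°) eclipsed 0.9; F(240°)/H(240°) eclipsed 1.4 → 4.0 kcal/mol.
NH2 at 60° (staggered): no non-H gauche contacts → 0.0 kcal/mol.
NH2 at 120° (eclipsed): H(0°)/H(0°) eclipsed 0.9; H(120°)/NH2(120°) eclipsed 1.7; F(240°)/H(240°) eclipsed 1.4 → 4.0 kcal/mol.
NH2 at 180° (staggered): F(240°)/NH2(180°) gauche 0.5 → 0.5 kcal/mol.
NH2 at 240° (eclipsed): H(0°)/H(0°) eclipsed 0.9; H(120°)/H(120°) eclipsed 0.9; F(240°)/NH2(240°) eclipsed 2.0 → 3.8 kcal/mol.
NH2 at 300° (staggered): F(240°)/NH2(300°) gauche 0.5 → 0.5 kcal/mol.
The minimum (0.0 kcal/mol) occurs with NH2 at 60°.

60°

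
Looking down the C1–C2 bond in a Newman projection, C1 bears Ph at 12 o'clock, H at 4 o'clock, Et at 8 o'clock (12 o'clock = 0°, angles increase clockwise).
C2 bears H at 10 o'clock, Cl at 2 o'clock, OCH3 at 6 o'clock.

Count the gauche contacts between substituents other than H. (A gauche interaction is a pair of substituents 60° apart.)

Non-H gauche pairs: Ph(0°)/Cl(60°); Et(240°)/OCH3(180°) — 2 interactions.

2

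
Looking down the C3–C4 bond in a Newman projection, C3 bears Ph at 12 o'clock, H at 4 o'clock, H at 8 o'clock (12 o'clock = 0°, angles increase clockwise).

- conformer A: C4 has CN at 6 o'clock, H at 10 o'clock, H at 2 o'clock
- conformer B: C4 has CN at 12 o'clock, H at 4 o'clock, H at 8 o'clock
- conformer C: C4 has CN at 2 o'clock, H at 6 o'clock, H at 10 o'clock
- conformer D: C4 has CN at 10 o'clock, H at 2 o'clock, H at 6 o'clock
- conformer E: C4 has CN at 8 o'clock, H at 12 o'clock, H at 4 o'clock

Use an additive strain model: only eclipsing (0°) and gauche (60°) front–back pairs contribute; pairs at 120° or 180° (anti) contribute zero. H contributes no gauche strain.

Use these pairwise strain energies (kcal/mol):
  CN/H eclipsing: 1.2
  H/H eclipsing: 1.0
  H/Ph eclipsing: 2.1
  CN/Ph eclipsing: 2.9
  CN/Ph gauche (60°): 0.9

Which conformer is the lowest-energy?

A

A (staggered): no non-H gauche contacts → 0.0 kcal/mol.
B (eclipsed): Ph–CN eclipsed, H–H eclipsed, H–H eclipsed; 2.9 + 1.0 + 1.0 = 4.9 kcal/mol.
C (staggered): Ph–CN gauche; 0.9 = 0.9 kcal/mol.
D (staggered): Ph–CN gauche; 0.9 = 0.9 kcal/mol.
E (eclipsed): Ph–H eclipsed, H–H eclipsed, H–CN eclipsed; 2.1 + 1.0 + 1.2 = 4.3 kcal/mol.
A has the lowest total (0.0 kcal/mol).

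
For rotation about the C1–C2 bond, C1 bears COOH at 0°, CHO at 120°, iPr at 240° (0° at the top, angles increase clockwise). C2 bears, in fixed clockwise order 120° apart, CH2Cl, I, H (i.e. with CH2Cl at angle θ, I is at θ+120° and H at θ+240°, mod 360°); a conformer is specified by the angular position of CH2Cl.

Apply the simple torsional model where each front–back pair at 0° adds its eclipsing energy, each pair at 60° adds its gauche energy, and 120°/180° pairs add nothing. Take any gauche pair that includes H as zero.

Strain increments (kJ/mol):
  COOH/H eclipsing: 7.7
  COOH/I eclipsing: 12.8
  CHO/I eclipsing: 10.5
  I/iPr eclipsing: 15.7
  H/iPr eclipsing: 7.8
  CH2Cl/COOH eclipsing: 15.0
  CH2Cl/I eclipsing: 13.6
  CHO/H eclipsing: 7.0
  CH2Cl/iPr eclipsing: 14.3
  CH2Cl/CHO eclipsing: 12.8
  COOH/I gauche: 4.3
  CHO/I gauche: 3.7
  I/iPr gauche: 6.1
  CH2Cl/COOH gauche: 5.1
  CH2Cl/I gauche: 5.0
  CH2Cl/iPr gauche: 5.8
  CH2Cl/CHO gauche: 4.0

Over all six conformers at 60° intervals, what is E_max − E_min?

CH2Cl at 0° (eclipsed): COOH–CH2Cl eclipsed, CHO–I eclipsed, iPr–H eclipsed; 15.0 + 10.5 + 7.8 = 33.3 kJ/mol.
CH2Cl at 60° (staggered): COOH–CH2Cl gauche, CHO–CH2Cl gauche, CHO–I gauche, iPr–I gauche; 5.1 + 4.0 + 3.7 + 6.1 = 18.9 kJ/mol.
CH2Cl at 120° (eclipsed): COOH–H eclipsed, CHO–CH2Cl eclipsed, iPr–I eclipsed; 7.7 + 12.8 + 15.7 = 36.2 kJ/mol.
CH2Cl at 180° (staggered): COOH–I gauche, CHO–CH2Cl gauche, iPr–CH2Cl gauche, iPr–I gauche; 4.3 + 4.0 + 5.8 + 6.1 = 20.2 kJ/mol.
CH2Cl at 240° (eclipsed): COOH–I eclipsed, CHO–H eclipsed, iPr–CH2Cl eclipsed; 12.8 + 7.0 + 14.3 = 34.1 kJ/mol.
CH2Cl at 300° (staggered): COOH–CH2Cl gauche, COOH–I gauche, CHO–I gauche, iPr–CH2Cl gauche; 5.1 + 4.3 + 3.7 + 5.8 = 18.9 kJ/mol.
Max at 120° (36.2 kJ/mol), min at 60° (18.9 kJ/mol); barrier = 17.3 kJ/mol.

17.3 kJ/mol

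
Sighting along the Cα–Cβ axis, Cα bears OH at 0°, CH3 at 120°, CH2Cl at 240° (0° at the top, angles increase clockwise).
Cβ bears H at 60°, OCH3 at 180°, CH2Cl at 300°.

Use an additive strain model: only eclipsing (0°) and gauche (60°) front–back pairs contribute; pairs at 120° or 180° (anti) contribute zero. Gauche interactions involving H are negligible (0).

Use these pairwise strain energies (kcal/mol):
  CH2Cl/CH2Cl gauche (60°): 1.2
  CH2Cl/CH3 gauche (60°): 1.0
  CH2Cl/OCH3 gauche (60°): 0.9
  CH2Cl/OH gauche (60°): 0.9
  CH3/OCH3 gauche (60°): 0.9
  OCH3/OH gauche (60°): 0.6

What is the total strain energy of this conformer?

3.9 kcal/mol

This conformer (staggered): OH(0°)/CH2Cl(300°) gauche 0.9; CH3(120°)/OCH3(180°) gauche 0.9; CH2Cl(240°)/OCH3(180°) gauche 0.9; CH2Cl(240°)/CH2Cl(300°) gauche 1.2 → 3.9 kcal/mol.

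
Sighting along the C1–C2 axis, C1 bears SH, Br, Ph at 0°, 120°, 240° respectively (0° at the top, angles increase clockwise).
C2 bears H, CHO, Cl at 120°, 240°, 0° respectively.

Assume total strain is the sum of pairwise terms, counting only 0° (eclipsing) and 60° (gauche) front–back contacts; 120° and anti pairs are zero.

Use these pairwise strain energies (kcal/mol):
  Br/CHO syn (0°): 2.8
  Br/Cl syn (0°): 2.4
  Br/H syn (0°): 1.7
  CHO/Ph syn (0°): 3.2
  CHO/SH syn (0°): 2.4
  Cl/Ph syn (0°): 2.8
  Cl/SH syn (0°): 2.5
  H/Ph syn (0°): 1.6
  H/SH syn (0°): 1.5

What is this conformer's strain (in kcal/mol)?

7.4 kcal/mol

This conformer (eclipsed): SH(0°)/Cl(0°) eclipsed 2.5; Br(120°)/H(120°) eclipsed 1.7; Ph(240°)/CHO(240°) eclipsed 3.2 → 7.4 kcal/mol.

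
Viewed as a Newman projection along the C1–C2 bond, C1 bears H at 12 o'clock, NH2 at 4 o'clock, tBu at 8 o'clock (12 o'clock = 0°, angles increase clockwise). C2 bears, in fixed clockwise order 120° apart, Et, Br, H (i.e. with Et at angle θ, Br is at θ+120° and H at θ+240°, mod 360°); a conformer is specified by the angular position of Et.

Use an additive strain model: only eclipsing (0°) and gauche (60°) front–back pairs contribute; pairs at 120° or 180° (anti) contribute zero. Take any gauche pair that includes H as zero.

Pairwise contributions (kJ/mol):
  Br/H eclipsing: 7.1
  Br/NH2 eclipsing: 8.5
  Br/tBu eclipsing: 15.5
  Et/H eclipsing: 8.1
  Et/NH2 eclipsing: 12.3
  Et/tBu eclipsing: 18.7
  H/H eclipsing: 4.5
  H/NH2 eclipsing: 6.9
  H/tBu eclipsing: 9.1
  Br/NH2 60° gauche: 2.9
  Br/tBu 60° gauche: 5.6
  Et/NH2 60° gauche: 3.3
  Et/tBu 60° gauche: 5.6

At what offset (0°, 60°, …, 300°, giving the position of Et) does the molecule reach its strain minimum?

300°

Et at 0° is eclipsed. H at 0° is eclipsed with Et at 0° (8.1); NH2 at 120° is eclipsed with Br at 120° (8.5); tBu at 240° is eclipsed with H at 240° (9.1). Total 25.7 kJ/mol.
Et at 60° is staggered. NH2 at 120° is gauche with Et at 60° (3.3); NH2 at 120° is gauche with Br at 180° (2.9); tBu at 240° is gauche with Br at 180° (5.6). Total 11.8 kJ/mol.
Et at 120° is eclipsed. H at 0° is eclipsed with H at 0° (4.5); NH2 at 120° is eclipsed with Et at 120° (12.3); tBu at 240° is eclipsed with Br at 240° (15.5). Total 32.3 kJ/mol.
Et at 180° is staggered. NH2 at 120° is gauche with Et at 180° (3.3); tBu at 240° is gauche with Et at 180° (5.6); tBu at 240° is gauche with Br at 300° (5.6). Total 14.5 kJ/mol.
Et at 240° is eclipsed. H at 0° is eclipsed with Br at 0° (7.1); NH2 at 120° is eclipsed with H at 120° (6.9); tBu at 240° is eclipsed with Et at 240° (18.7). Total 32.7 kJ/mol.
Et at 300° is staggered. NH2 at 120° is gauche with Br at 60° (2.9); tBu at 240° is gauche with Et at 300° (5.6). Total 8.5 kJ/mol.
The minimum (8.5 kJ/mol) occurs with Et at 300°.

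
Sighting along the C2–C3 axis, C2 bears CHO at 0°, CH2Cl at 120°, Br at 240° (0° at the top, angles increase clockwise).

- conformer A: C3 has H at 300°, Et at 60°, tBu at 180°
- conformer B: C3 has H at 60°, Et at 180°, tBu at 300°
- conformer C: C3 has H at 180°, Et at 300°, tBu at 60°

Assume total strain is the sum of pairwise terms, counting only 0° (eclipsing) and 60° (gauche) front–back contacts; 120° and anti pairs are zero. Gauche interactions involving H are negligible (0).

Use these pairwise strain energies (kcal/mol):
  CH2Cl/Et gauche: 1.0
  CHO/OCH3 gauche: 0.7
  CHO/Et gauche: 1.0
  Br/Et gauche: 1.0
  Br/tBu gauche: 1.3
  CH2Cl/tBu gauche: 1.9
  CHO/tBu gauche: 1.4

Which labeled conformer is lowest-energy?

A is staggered. CHO at 0° is gauche with Et at 60° (1.0); CH2Cl at 120° is gauche with Et at 60° (1.0); CH2Cl at 120° is gauche with tBu at 180° (1.9); Br at 240° is gauche with tBu at 180° (1.3). Total 5.2 kcal/mol.
B is staggered. CHO at 0° is gauche with tBu at 300° (1.4); CH2Cl at 120° is gauche with Et at 180° (1.0); Br at 240° is gauche with Et at 180° (1.0); Br at 240° is gauche with tBu at 300° (1.3). Total 4.7 kcal/mol.
C is staggered. CHO at 0° is gauche with Et at 300° (1.0); CHO at 0° is gauche with tBu at 60° (1.4); CH2Cl at 120° is gauche with tBu at 60° (1.9); Br at 240° is gauche with Et at 300° (1.0). Total 5.3 kcal/mol.
B has the lowest total (4.7 kcal/mol).

B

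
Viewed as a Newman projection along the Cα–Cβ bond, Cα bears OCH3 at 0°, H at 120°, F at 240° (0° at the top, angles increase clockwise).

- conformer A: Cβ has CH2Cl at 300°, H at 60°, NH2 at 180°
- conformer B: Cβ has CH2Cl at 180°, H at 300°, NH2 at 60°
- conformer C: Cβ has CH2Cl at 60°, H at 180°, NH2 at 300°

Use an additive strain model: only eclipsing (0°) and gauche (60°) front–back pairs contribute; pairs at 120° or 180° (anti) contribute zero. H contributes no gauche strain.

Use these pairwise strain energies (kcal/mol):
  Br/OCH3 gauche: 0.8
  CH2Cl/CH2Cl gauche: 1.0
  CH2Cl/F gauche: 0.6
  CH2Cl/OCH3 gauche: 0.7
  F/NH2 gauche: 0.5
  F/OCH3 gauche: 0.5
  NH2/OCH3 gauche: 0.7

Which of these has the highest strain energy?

A (staggered): OCH3(0°)/CH2Cl(300°) gauche 0.7; F(240°)/CH2Cl(300°) gauche 0.6; F(240°)/NH2(180°) gauche 0.5 → 1.8 kcal/mol.
B (staggered): OCH3(0°)/NH2(60°) gauche 0.7; F(240°)/CH2Cl(180°) gauche 0.6 → 1.3 kcal/mol.
C (staggered): OCH3(0°)/CH2Cl(60°) gauche 0.7; OCH3(0°)/NH2(300°) gauche 0.7; F(240°)/NH2(300°) gauche 0.5 → 1.9 kcal/mol.
C has the highest total (1.9 kcal/mol).

C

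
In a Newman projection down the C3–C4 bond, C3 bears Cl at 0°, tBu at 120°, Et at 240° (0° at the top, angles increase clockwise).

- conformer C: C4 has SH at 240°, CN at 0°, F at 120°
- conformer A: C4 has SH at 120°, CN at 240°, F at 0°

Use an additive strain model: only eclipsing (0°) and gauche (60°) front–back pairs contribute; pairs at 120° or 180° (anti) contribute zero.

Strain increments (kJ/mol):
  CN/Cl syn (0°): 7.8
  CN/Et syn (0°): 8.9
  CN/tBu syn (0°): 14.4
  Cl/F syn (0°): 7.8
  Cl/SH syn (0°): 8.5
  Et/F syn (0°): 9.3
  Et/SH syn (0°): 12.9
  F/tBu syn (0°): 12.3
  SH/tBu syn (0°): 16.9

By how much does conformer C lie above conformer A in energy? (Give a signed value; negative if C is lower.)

C is eclipsed. Cl at 0° is eclipsed with CN at 0° (7.8); tBu at 120° is eclipsed with F at 120° (12.3); Et at 240° is eclipsed with SH at 240° (12.9). Total 33.0 kJ/mol.
A is eclipsed. Cl at 0° is eclipsed with F at 0° (7.8); tBu at 120° is eclipsed with SH at 120° (16.9); Et at 240° is eclipsed with CN at 240° (8.9). Total 33.6 kJ/mol.
E(C) − E(A) = 33.0 − 33.6 = -0.6 kJ/mol.

-0.6 kJ/mol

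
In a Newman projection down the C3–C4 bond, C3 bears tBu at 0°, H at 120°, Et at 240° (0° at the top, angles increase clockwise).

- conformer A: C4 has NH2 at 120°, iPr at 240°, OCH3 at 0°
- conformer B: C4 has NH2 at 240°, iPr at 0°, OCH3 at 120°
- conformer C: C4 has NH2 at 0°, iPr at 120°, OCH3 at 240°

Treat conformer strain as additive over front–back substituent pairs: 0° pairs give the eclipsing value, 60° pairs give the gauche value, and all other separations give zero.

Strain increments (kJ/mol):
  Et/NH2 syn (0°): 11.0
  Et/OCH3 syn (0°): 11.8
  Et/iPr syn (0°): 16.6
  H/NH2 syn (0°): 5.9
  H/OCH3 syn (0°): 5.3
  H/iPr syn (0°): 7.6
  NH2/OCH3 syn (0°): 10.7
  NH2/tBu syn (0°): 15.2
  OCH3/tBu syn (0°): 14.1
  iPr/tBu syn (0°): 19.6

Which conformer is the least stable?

A (eclipsed): tBu(0°)/OCH3(0°) eclipsed 14.1; H(120°)/NH2(120°) eclipsed 5.9; Et(240°)/iPr(240°) eclipsed 16.6 → 36.6 kJ/mol.
B (eclipsed): tBu(0°)/iPr(0°) eclipsed 19.6; H(120°)/OCH3(120°) eclipsed 5.3; Et(240°)/NH2(240°) eclipsed 11.0 → 35.9 kJ/mol.
C (eclipsed): tBu(0°)/NH2(0°) eclipsed 15.2; H(120°)/iPr(120°) eclipsed 7.6; Et(240°)/OCH3(240°) eclipsed 11.8 → 34.6 kJ/mol.
A has the highest total (36.6 kJ/mol).

A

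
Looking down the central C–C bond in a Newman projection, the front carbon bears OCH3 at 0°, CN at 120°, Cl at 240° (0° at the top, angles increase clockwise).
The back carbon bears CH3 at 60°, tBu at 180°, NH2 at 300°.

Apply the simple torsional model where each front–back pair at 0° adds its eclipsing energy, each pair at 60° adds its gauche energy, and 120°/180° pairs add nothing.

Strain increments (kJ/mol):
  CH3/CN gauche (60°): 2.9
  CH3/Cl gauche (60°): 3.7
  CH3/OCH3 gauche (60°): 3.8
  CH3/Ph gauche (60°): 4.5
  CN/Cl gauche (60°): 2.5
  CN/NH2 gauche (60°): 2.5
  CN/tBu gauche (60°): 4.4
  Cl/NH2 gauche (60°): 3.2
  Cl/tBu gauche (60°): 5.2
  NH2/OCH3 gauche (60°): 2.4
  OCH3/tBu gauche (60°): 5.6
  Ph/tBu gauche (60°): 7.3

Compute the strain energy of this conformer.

21.9 kJ/mol

This conformer (staggered): OCH3–CH3 gauche, OCH3–NH2 gauche, CN–CH3 gauche, CN–tBu gauche, Cl–tBu gauche, Cl–NH2 gauche; 3.8 + 2.4 + 2.9 + 4.4 + 5.2 + 3.2 = 21.9 kJ/mol.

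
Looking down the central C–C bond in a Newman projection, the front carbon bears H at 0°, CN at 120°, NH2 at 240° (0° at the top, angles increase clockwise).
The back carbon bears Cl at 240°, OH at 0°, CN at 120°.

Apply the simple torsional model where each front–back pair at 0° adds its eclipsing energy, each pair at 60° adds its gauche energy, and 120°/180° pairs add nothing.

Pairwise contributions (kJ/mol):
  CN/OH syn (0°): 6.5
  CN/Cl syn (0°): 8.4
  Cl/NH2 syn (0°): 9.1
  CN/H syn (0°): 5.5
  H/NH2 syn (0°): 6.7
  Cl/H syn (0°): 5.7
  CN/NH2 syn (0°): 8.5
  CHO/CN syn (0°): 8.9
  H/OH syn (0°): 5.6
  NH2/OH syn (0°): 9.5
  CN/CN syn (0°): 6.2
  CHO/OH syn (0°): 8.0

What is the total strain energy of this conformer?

This conformer is eclipsed. H at 0° is eclipsed with OH at 0° (5.6); CN at 120° is eclipsed with CN at 120° (6.2); NH2 at 240° is eclipsed with Cl at 240° (9.1). Total 20.9 kJ/mol.

20.9 kJ/mol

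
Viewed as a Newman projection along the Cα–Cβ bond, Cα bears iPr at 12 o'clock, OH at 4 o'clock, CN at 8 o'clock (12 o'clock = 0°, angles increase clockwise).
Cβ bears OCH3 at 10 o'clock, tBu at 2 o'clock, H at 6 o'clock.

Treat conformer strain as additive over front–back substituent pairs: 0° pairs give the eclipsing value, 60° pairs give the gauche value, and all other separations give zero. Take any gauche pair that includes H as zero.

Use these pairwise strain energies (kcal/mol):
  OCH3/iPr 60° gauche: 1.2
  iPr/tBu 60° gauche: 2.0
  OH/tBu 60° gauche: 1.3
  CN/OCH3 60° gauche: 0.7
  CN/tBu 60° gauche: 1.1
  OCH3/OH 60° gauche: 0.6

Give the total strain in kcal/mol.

5.2 kcal/mol

This conformer (staggered): iPr–OCH3 gauche, iPr–tBu gauche, OH–tBu gauche, CN–OCH3 gauche; 1.2 + 2.0 + 1.3 + 0.7 = 5.2 kcal/mol.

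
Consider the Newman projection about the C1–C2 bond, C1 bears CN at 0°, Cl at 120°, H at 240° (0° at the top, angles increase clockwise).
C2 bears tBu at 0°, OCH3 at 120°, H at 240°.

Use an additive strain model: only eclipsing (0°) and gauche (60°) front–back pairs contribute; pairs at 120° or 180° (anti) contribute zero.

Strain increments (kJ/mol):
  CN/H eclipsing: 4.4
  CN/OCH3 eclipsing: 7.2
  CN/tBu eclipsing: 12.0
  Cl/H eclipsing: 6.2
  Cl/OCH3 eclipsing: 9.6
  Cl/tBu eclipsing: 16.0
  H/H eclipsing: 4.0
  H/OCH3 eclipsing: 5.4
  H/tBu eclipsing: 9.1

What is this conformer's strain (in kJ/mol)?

This conformer (eclipsed): CN(0°)/tBu(0°) eclipsed 12.0; Cl(120°)/OCH3(120°) eclipsed 9.6; H(240°)/H(240°) eclipsed 4.0 → 25.6 kJ/mol.

25.6 kJ/mol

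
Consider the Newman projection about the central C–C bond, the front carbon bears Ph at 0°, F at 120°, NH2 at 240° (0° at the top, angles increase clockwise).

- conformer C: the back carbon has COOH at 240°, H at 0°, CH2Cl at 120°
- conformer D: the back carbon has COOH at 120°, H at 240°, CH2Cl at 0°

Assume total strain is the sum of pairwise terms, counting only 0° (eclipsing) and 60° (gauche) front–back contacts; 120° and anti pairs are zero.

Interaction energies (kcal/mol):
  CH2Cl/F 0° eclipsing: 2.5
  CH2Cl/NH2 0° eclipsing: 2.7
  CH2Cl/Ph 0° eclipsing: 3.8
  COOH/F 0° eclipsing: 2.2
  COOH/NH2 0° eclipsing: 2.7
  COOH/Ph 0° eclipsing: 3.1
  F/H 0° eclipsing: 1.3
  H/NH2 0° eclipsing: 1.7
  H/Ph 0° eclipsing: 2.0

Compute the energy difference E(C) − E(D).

-0.5 kcal/mol

C (eclipsed): Ph(0°)/H(0°) eclipsed 2.0; F(120°)/CH2Cl(120°) eclipsed 2.5; NH2(240°)/COOH(240°) eclipsed 2.7 → 7.2 kcal/mol.
D (eclipsed): Ph(0°)/CH2Cl(0°) eclipsed 3.8; F(120°)/COOH(120°) eclipsed 2.2; NH2(240°)/H(240°) eclipsed 1.7 → 7.7 kcal/mol.
E(C) − E(D) = 7.2 − 7.7 = -0.5 kcal/mol.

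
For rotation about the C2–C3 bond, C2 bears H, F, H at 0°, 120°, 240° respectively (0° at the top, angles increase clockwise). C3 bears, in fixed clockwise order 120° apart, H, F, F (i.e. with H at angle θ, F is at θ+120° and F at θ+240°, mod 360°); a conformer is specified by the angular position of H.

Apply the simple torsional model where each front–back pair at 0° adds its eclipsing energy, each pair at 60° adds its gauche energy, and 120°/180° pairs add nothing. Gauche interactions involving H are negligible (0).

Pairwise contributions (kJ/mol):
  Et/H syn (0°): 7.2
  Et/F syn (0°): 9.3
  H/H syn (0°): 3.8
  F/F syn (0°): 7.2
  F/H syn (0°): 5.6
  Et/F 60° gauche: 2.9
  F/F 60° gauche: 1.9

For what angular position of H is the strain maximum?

120°

H at 0° (eclipsed): H(0°)/H(0°) eclipsed 3.8; F(120°)/F(120°) eclipsed 7.2; H(240°)/F(240°) eclipsed 5.6 → 16.6 kJ/mol.
H at 60° (staggered): F(120°)/F(180°) gauche 1.9 → 1.9 kJ/mol.
H at 120° (eclipsed): H(0°)/F(0°) eclipsed 5.6; F(120°)/H(120°) eclipsed 5.6; H(240°)/F(240°) eclipsed 5.6 → 16.8 kJ/mol.
H at 180° (staggered): F(120°)/F(60°) gauche 1.9 → 1.9 kJ/mol.
H at 240° (eclipsed): H(0°)/F(0°) eclipsed 5.6; F(120°)/F(120°) eclipsed 7.2; H(240°)/H(240°) eclipsed 3.8 → 16.6 kJ/mol.
H at 300° (staggered): F(120°)/F(60°) gauche 1.9; F(120°)/F(180°) gauche 1.9 → 3.8 kJ/mol.
The maximum (16.8 kJ/mol) occurs with H at 120°.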